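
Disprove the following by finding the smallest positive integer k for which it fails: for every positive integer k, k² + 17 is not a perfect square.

k = 8

For k = 1, 2, 3, 4, 5, 6, 7 the conclusion holds.
k = 8: 8² + 17 = 81 = 9², a perfect square.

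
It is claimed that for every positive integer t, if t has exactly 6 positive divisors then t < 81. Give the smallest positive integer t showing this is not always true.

t = 92

For t = 12, 18, 20, 28, …, 68, 75, 76 the conclusion holds.
t = 92: τ(92) = 6; 92 ≥ 81.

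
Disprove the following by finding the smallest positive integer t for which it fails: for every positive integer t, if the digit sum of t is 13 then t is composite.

t = 67

Check each positive integer t in order until the digit sum of t is 13 but t is prime.
For t = 49, 58 the conclusion holds.
t = 67: digit sum 13; 67 is prime, not composite.
Hence t = 67 is a counterexample.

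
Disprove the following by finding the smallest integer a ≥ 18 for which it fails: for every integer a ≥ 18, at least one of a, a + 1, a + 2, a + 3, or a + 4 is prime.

a = 24

For a = 18, 19, 20, 21, 22, 23 the conclusion holds.
a = 24: 24 = 2 × 12; 25 = 5 × 5; 26 = 2 × 13; 27 = 3 × 9; 28 = 2 × 14 — all composite.
So a = 24 is the smallest counterexample.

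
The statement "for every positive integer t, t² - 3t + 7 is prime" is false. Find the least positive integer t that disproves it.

t = 6

Check each positive integer t in order until t² - 3t + 7 is not prime.
The first 5 eligible values, up to t = 5, all satisfy the conclusion.
t = 6: t² - 3t + 7 = 25 = 5 × 5, composite.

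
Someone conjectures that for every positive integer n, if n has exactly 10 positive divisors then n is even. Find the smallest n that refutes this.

n = 405

For n = 48, 80, 112, 162, 176, 208, 272, 304, 368 the conclusion holds.
n = 405: divisors of 405: 10 divisors; 405 is odd.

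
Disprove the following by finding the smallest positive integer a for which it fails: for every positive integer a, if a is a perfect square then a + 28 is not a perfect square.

a = 36

Check each positive integer a in order until a is a perfect square but a + 28 is a perfect square.
For a = 1, 4, 9, 16, 25 the conclusion holds.
a = 36: 36 = 6² and 36 + 28 = 64 = 8².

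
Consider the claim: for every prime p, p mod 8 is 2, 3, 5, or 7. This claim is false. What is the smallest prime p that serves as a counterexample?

The first 6 eligible values, up to p = 13, all satisfy the conclusion.
p = 17: 17 mod 8 = 1 — not in {2, 3, 5, 7}.
Thus p = 17 disproves the claim, and no smaller p works.

p = 17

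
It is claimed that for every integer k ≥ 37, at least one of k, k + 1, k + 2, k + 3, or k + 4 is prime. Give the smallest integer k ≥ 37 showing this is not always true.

k = 48

We need the least integer k ≥ 37 for which k, k + 1, k + 2, k + 3, k + 4 are all composite.
For k = 37, 38, 39, 40, …, 45, 46, 47 the conclusion holds.
k = 48: 48 = 2 × 24; 49 = 7 × 7; 50 = 2 × 25; 51 = 3 × 17; 52 = 2 × 26 — all composite.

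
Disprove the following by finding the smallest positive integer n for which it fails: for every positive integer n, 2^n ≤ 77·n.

A counterexample is any positive integer n such that 2^n > 77·n; we check each in order.
For n = 1, 2, 3, 4, 5, 6, 7, 8, 9 the conclusion holds.
n = 10: 2^n = 1024 and 77·n = 770, so 1024 > 770.
So n = 10 is the smallest counterexample.

n = 10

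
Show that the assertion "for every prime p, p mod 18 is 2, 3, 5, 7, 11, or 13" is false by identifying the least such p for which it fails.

p = 17

A counterexample is any prime p such that the claim fails; we check each in order.
The first 6 eligible values, up to p = 13, all satisfy the conclusion.
p = 17: 17 mod 18 = 17 — not in {2, 3, 5, 7, 11, 13}.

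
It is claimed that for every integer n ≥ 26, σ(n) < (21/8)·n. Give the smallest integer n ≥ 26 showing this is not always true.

n = 60

A counterexample is any integer n ≥ 26 such that the claim fails; we check each in order.
For n = 26, 27, 28, 29, …, 57, 58, 59 the conclusion holds.
n = 60: σ(60) = 168; 168 ≥ 315/2.
Hence n = 60 is a counterexample.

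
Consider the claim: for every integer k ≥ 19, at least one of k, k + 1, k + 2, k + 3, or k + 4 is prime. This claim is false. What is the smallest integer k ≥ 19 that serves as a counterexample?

Check each integer k ≥ 19 in order until k, k + 1, k + 2, k + 3, k + 4 are all composite.
k = 19: 19 is prime.
k = 20: 23 is prime.
k = 21: 23 is prime.
k = 22: 23 is prime.
k = 23: 23 is prime.
k = 24: 24 = 2 × 12; 25 = 5 × 5; 26 = 2 × 13; 27 = 3 × 9; 28 = 2 × 14 — all composite.

k = 24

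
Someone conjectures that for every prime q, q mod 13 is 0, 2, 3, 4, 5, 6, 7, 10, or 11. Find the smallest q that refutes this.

q = 47

We need the least prime q for which the claim fails.
For q = 2, 3, 5, 7, …, 37, 41, 43 the conclusion holds.
q = 47: 47 mod 13 = 8 — not in {0, 2, 3, 4, 5, 6, 7, 10, 11}.
So q = 47 is the smallest counterexample.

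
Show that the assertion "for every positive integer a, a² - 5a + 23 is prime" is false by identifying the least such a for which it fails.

Check each positive integer a in order until a² - 5a + 23 is not prime.
For a = 1, 2, 3, 4, …, 16, 17, 18 the conclusion holds.
a = 19: a² - 5a + 23 = 289 = 17 × 17, composite.
Hence a = 19 is a counterexample.

a = 19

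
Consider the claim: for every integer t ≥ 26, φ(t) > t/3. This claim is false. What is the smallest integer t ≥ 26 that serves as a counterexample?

Check each integer t ≥ 26 in order until the claim fails.
The first 4 eligible values, up to t = 29, all satisfy the conclusion.
t = 30: φ(30) = 8 and 30/3 = 10, so φ(30) ≤ 30/3.

t = 30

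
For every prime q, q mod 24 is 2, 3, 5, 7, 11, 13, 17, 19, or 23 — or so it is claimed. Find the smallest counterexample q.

Check each prime q in order until the claim fails.
For q = 2, 3, 5, 7, …, 61, 67, 71 the conclusion holds.
q = 73: 73 mod 24 = 1 — not in {2, 3, 5, 7, 11, 13, 17, 19, 23}.

q = 73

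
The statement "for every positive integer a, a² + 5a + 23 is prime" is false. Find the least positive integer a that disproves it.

A counterexample is any positive integer a such that a² + 5a + 23 is not prime; we check each in order.
The first 13 eligible values, up to a = 13, all satisfy the conclusion.
a = 14: a² + 5a + 23 = 289 = 17 × 17, composite.
Thus a = 14 disproves the claim, and no smaller a works.

a = 14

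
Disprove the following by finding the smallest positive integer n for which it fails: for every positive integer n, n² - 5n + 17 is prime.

n = 13

Check each positive integer n in order until n² - 5n + 17 is not prime.
The first 12 eligible values, up to n = 12, all satisfy the conclusion.
n = 13: n² - 5n + 17 = 121 = 11 × 11, composite.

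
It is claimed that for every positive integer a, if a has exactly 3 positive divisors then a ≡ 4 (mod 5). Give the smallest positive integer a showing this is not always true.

a = 25

A counterexample is any positive integer a such that a has exactly 3 positive divisors but the claim fails; we check each in order.
a = 4: τ(4) = 3; 4 ≡ 4 (mod 5).
a = 9: τ(9) = 3; 9 ≡ 4 (mod 5).
a = 25: τ(25) = 3; 25 ≡ 0 (mod 5).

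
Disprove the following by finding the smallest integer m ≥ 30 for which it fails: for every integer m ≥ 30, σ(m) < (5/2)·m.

m = 36

Check each integer m ≥ 30 in order until the claim fails.
For m = 30, 31, 32, 33, 34, 35 the conclusion holds.
m = 36: σ(36) = 91; 91 ≥ 90.
So m = 36 is the smallest counterexample.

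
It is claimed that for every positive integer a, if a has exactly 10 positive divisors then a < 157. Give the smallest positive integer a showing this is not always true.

We need the least positive integer a for which a has exactly 10 positive divisors but the claim fails.
a = 48: τ(48) = 10; 48 < 157.
a = 80: τ(80) = 10; 80 < 157.
a = 112: τ(112) = 10; 112 < 157.
a = 162: τ(162) = 10; 162 ≥ 157.
Thus a = 162 disproves the claim, and no smaller a works.

a = 162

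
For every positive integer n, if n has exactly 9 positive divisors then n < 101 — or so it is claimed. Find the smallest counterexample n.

n = 36: τ(36) = 9; 36 < 101.
n = 100: τ(100) = 9; 100 < 101.
n = 196: τ(196) = 9; 196 ≥ 101.
Thus n = 196 disproves the claim, and no smaller n works.

n = 196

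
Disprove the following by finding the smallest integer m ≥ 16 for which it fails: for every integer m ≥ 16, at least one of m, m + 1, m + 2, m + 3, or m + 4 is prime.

A counterexample is any integer m ≥ 16 such that m, m + 1, m + 2, m + 3, m + 4 are all composite; we check each in order.
For m = 16, 17, 18, 19, 20, 21, 22, 23 the conclusion holds.
m = 24: 24 = 2 × 12; 25 = 5 × 5; 26 = 2 × 13; 27 = 3 × 9; 28 = 2 × 14 — all composite.

m = 24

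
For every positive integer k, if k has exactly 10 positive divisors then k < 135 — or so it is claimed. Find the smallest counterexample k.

k = 162

A counterexample is any positive integer k such that k has exactly 10 positive divisors but the claim fails; we check each in order.
For k = 48, 80, 112 the conclusion holds.
k = 162: τ(162) = 10; 162 ≥ 135.
Hence k = 162 is a counterexample.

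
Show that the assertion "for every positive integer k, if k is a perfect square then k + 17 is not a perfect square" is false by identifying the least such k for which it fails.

k = 64

k = 1: 1 + 17 = 18, not a perfect square.
k = 4: 4 + 17 = 21, not a perfect square.
k = 9: 9 + 17 = 26, not a perfect square.
k = 16: 16 + 17 = 33, not a perfect square.
k = 25: 25 + 17 = 42, not a perfect square.
k = 36: 36 + 17 = 53, not a perfect square.
k = 49: 49 + 17 = 66, not a perfect square.
k = 64: 64 = 8² and 64 + 17 = 81 = 9².
Thus k = 64 disproves the claim, and no smaller k works.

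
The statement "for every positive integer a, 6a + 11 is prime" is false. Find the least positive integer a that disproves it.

Check each positive integer a in order until 6a + 11 is not prime.
For a = 1, 2, 3 the conclusion holds.
a = 4: 6a + 11 = 35 = 5 × 7, composite.

a = 4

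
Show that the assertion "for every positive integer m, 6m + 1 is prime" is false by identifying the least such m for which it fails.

m = 4

We need the least positive integer m for which 6m + 1 is not prime.
m = 1: 6m + 1 = 7, prime.
m = 2: 6m + 1 = 13, prime.
m = 3: 6m + 1 = 19, prime.
m = 4: 6m + 1 = 25 = 5 × 5, composite.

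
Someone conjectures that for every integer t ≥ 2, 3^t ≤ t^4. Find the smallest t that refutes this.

The first 6 eligible values, up to t = 7, all satisfy the conclusion.
t = 8: 3^t = 6561 and t^4 = 4096, so 6561 > 4096.

t = 8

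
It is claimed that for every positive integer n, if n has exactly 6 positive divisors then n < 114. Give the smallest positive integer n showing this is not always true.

Check each positive integer n in order until n has exactly 6 positive divisors but the claim fails.
For n = 12, 18, 20, 28, …, 92, 98, 99 the conclusion holds.
n = 116: τ(116) = 6; 116 ≥ 114.

n = 116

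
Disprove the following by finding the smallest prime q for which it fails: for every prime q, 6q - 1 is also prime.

q = 11

We need the least prime q for which 6q - 1 is not prime.
The first 4 eligible values, up to q = 7, all satisfy the conclusion.
q = 11: 6q - 1 = 65 = 5 × 13, not prime.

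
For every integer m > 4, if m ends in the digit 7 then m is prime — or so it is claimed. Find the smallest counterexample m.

Check each integer m > 4 in order until m ends in the digit 7 but m is not prime.
m = 7: 7 ends in 7 and is prime.
m = 17: 17 ends in 7 and is prime.
m = 27: 27 ends in 7; 27 = 3 × 9, composite.
So m = 27 is the smallest counterexample.

m = 27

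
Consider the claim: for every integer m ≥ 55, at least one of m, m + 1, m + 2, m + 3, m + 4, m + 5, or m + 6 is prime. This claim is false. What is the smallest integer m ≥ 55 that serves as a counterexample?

m = 90

For m = 55, 56, 57, 58, …, 87, 88, 89 the conclusion holds.
m = 90: 90 = 2 × 45; 91 = 7 × 13; 92 = 2 × 46; 93 = 3 × 31; 94 = 2 × 47; 95 = 5 × 19; 96 = 2 × 48 — all composite.
So m = 90 is the smallest counterexample.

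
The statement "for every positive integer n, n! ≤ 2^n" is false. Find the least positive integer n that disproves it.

n = 4

n = 1: n! = 1 and 2^n = 2, so 1 ≤ 2.
n = 2: n! = 2 and 2^n = 4, so 2 ≤ 4.
n = 3: n! = 6 and 2^n = 8, so 6 ≤ 8.
n = 4: n! = 24 and 2^n = 16, so 24 > 16.
So n = 4 is the smallest counterexample.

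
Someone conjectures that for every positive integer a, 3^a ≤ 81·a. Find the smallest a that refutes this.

The first 5 eligible values, up to a = 5, all satisfy the conclusion.
a = 6: 3^a = 729 and 81·a = 486, so 729 > 486.

a = 6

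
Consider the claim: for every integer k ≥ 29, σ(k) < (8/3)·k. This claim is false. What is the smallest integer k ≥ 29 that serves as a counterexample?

Check each integer k ≥ 29 in order until the claim fails.
For k = 29, 30, 31, 32, …, 57, 58, 59 the conclusion holds.
k = 60: σ(60) = 168; 168 ≥ 160.

k = 60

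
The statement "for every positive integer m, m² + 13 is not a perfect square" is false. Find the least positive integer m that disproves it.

A counterexample is any positive integer m such that m² + 13 is a perfect square; we check each in order.
For m = 1, 2, 3, 4, 5 the conclusion holds.
m = 6: 6² + 13 = 49 = 7², a perfect square.
So m = 6 is the smallest counterexample.

m = 6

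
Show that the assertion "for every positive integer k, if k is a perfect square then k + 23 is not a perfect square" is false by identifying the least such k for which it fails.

k = 121

We need the least positive integer k for which k is a perfect square but k + 23 is a perfect square.
For k = 1, 4, 9, 16, 25, 36, 49, 64, 81, 100 the conclusion holds.
k = 121: 121 = 11² and 121 + 23 = 144 = 12².
Hence k = 121 is a counterexample.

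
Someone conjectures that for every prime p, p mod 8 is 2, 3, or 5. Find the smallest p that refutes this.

A counterexample is any prime p such that the claim fails; we check each in order.
For p = 2, 3, 5 the conclusion holds.
p = 7: 7 mod 8 = 7 — not in {2, 3, 5}.

p = 7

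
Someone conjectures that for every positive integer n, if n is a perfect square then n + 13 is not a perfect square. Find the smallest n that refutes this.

n = 36

The first 5 eligible values, up to n = 25, all satisfy the conclusion.
n = 36: 36 = 6² and 36 + 13 = 49 = 7².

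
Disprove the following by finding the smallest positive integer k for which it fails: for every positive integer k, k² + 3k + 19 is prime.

We need the least positive integer k for which k² + 3k + 19 is not prime.
For k = 1, 2, 3, 4, …, 12, 13, 14 the conclusion holds.
k = 15: k² + 3k + 19 = 289 = 17 × 17, composite.
So k = 15 is the smallest counterexample.

k = 15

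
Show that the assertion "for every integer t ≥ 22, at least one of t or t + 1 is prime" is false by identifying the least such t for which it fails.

We need the least integer t ≥ 22 for which t, t + 1 are both composite.
t = 22: 23 is prime.
t = 23: 23 is prime.
t = 24: 24 = 2 × 12; 25 = 5 × 5 — both composite.
Hence t = 24 is a counterexample.

t = 24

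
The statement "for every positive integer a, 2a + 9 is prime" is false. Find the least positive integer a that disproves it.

a = 3

Check each positive integer a in order until 2a + 9 is not prime.
For a = 1, 2 the conclusion holds.
a = 3: 2a + 9 = 15 = 3 × 5, composite.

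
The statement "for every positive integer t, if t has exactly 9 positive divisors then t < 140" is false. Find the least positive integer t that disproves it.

We need the least positive integer t for which t has exactly 9 positive divisors but the claim fails.
For t = 36, 100 the conclusion holds.
t = 196: τ(196) = 9; 196 ≥ 140.
So t = 196 is the smallest counterexample.

t = 196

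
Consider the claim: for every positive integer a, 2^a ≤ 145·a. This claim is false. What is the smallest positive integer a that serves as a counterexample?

For a = 1, 2, 3, 4, 5, 6, 7, 8, 9, 10 the conclusion holds.
a = 11: 2^a = 2048 and 145·a = 1595, so 2048 > 1595.
Thus a = 11 disproves the claim, and no smaller a works.

a = 11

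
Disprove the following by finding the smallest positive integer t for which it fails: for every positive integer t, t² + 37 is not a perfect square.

t = 18

We need the least positive integer t for which t² + 37 is a perfect square.
For t = 1, 2, 3, 4, …, 15, 16, 17 the conclusion holds.
t = 18: 18² + 37 = 361 = 19², a perfect square.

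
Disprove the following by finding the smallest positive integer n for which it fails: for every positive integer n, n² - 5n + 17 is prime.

The first 12 eligible values, up to n = 12, all satisfy the conclusion.
n = 13: n² - 5n + 17 = 121 = 11 × 11, composite.
Thus n = 13 disproves the claim, and no smaller n works.

n = 13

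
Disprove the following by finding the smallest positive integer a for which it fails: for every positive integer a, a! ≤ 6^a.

a = 14

For a = 1, 2, 3, 4, …, 11, 12, 13 the conclusion holds.
a = 14: a! = 87178291200 and 6^a = 78364164096, so 87178291200 > 78364164096.
So a = 14 is the smallest counterexample.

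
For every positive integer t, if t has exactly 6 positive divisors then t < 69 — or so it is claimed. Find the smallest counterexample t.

For t = 12, 18, 20, 28, …, 52, 63, 68 the conclusion holds.
t = 75: τ(75) = 6; 75 ≥ 69.

t = 75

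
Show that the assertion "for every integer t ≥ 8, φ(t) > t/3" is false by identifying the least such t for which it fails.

We need the least integer t ≥ 8 for which the claim fails.
t = 8: φ(8) = 4 and 8/3 = 8/3, so φ(8) > 8/3.
t = 9: φ(9) = 6 and 9/3 = 3, so φ(9) > 9/3.
t = 10: φ(10) = 4 and 10/3 = 10/3, so φ(10) > 10/3.
t = 11: φ(11) = 10 and 11/3 = 11/3, so φ(11) > 11/3.
t = 12: φ(12) = 4 and 12/3 = 4, so φ(12) ≤ 12/3.

t = 12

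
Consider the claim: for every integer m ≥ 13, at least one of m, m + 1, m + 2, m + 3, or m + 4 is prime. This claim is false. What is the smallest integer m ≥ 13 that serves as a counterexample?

m = 24

For m = 13, 14, 15, 16, …, 21, 22, 23 the conclusion holds.
m = 24: 24 = 2 × 12; 25 = 5 × 5; 26 = 2 × 13; 27 = 3 × 9; 28 = 2 × 14 — all composite.
So m = 24 is the smallest counterexample.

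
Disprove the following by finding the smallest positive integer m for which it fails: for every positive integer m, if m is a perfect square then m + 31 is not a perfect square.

m = 225

A counterexample is any positive integer m such that m is a perfect square but m + 31 is a perfect square; we check each in order.
The first 14 eligible values, up to m = 196, all satisfy the conclusion.
m = 225: 225 = 15² and 225 + 31 = 256 = 16².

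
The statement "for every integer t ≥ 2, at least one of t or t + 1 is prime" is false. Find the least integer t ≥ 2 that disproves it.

t = 8

For t = 2, 3, 4, 5, 6, 7 the conclusion holds.
t = 8: 8 = 2 × 4; 9 = 3 × 3 — both composite.
Thus t = 8 disproves the claim, and no smaller t works.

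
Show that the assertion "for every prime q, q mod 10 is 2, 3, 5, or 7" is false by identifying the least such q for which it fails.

q = 11

A counterexample is any prime q such that the claim fails; we check each in order.
For q = 2, 3, 5, 7 the conclusion holds.
q = 11: 11 mod 10 = 1 — not in {2, 3, 5, 7}.
So q = 11 is the smallest counterexample.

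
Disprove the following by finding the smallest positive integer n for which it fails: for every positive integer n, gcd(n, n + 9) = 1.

n = 3

We need the least positive integer n for which gcd(n, n + 9) > 1.
For n = 1, 2 the conclusion holds.
n = 3: gcd(3, 12) = 3.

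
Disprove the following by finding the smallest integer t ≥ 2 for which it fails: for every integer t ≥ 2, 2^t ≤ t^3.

t = 10

For t = 2, 3, 4, 5, 6, 7, 8, 9 the conclusion holds.
t = 10: 2^t = 1024 and t^3 = 1000, so 1024 > 1000.
So t = 10 is the smallest counterexample.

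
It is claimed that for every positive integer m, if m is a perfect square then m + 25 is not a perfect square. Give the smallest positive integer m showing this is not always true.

m = 144

Check each positive integer m in order until m is a perfect square but m + 25 is a perfect square.
For m = 1, 4, 9, 16, …, 81, 100, 121 the conclusion holds.
m = 144: 144 = 12² and 144 + 25 = 169 = 13².
Thus m = 144 disproves the claim, and no smaller m works.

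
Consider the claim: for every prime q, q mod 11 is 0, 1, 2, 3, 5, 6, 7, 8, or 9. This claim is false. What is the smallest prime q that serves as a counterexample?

For q = 2, 3, 5, 7, …, 23, 29, 31 the conclusion holds.
q = 37: 37 mod 11 = 4 — not in {0, 1, 2, 3, 5, 6, 7, 8, 9}.

q = 37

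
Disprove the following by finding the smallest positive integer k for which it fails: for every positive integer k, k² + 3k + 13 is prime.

A counterexample is any positive integer k such that k² + 3k + 13 is not prime; we check each in order.
The first 8 eligible values, up to k = 8, all satisfy the conclusion.
k = 9: k² + 3k + 13 = 121 = 11 × 11, composite.
So k = 9 is the smallest counterexample.

k = 9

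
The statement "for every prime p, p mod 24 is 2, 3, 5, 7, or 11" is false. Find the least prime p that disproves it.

Check each prime p in order until the claim fails.
For p = 2, 3, 5, 7, 11 the conclusion holds.
p = 13: 13 mod 24 = 13 — not in {2, 3, 5, 7, 11}.
So p = 13 is the smallest counterexample.

p = 13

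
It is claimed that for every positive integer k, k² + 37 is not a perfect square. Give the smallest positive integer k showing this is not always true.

We need the least positive integer k for which k² + 37 is a perfect square.
For k = 1, 2, 3, 4, …, 15, 16, 17 the conclusion holds.
k = 18: 18² + 37 = 361 = 19², a perfect square.

k = 18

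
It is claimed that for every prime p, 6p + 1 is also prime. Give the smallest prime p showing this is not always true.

p = 19

A counterexample is any prime p such that 6p + 1 is not prime; we check each in order.
p = 2: 6p + 1 = 13, prime.
p = 3: 6p + 1 = 19, prime.
p = 5: 6p + 1 = 31, prime.
p = 7: 6p + 1 = 43, prime.
p = 11: 6p + 1 = 67, prime.
p = 13: 6p + 1 = 79, prime.
p = 17: 6p + 1 = 103, prime.
p = 19: 6p + 1 = 115 = 5 × 23, not prime.
Thus p = 19 disproves the claim, and no smaller p works.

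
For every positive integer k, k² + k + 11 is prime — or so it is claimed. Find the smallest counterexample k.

k = 10

Check each positive integer k in order until k² + k + 11 is not prime.
For k = 1, 2, 3, 4, 5, 6, 7, 8, 9 the conclusion holds.
k = 10: k² + k + 11 = 121 = 11 × 11, composite.
So k = 10 is the smallest counterexample.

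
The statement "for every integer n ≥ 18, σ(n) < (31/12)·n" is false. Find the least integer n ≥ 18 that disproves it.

A counterexample is any integer n ≥ 18 such that the claim fails; we check each in order.
The first 30 eligible values, up to n = 47, all satisfy the conclusion.
n = 48: σ(48) = 124; 124 ≥ 124.

n = 48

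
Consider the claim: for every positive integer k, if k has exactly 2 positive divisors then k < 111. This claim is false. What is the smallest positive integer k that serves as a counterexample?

k = 113

The first 29 eligible values, up to k = 109, all satisfy the conclusion.
k = 113: τ(113) = 2; 113 ≥ 111.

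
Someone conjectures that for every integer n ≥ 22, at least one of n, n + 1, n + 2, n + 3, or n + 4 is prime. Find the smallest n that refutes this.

Check each integer n ≥ 22 in order until n, n + 1, n + 2, n + 3, n + 4 are all composite.
n = 22: 23 is prime.
n = 23: 23 is prime.
n = 24: 24 = 2 × 12; 25 = 5 × 5; 26 = 2 × 13; 27 = 3 × 9; 28 = 2 × 14 — all composite.
Hence n = 24 is a counterexample.

n = 24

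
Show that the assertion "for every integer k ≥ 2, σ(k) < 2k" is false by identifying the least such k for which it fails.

k = 2: σ(2) = 3; 3 < 4.
k = 3: σ(3) = 4; 4 < 6.
k = 4: σ(4) = 7; 7 < 8.
k = 5: σ(5) = 6; 6 < 10.
k = 6: σ(6) = 12; 12 ≥ 12.
Hence k = 6 is a counterexample.

k = 6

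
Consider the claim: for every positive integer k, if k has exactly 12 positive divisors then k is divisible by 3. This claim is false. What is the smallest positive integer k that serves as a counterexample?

k = 140

A counterexample is any positive integer k such that k has exactly 12 positive divisors but k is not divisible by 3; we check each in order.
The first 8 eligible values, up to k = 132, all satisfy the conclusion.
k = 140: τ(140) = 12; 140 mod 3 = 2.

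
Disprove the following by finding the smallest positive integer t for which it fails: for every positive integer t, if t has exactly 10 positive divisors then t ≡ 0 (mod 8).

t = 162

t = 48: τ(48) = 10; 48 ≡ 0 (mod 8).
t = 80: τ(80) = 10; 80 ≡ 0 (mod 8).
t = 112: τ(112) = 10; 112 ≡ 0 (mod 8).
t = 162: τ(162) = 10; 162 ≡ 2 (mod 8).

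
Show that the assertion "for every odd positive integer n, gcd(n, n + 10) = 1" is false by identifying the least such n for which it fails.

Check each odd positive integer n in order until gcd(n, n + 10) > 1.
n = 1: gcd(1, 11) = 1.
n = 3: gcd(3, 13) = 1.
n = 5: gcd(5, 15) = 5.

n = 5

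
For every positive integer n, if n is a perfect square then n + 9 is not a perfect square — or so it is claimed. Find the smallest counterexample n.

A counterexample is any positive integer n such that n is a perfect square but n + 9 is a perfect square; we check each in order.
n = 1: 1 + 9 = 10, not a perfect square.
n = 4: 4 + 9 = 13, not a perfect square.
n = 9: 9 + 9 = 18, not a perfect square.
n = 16: 16 = 4² and 16 + 9 = 25 = 5².

n = 16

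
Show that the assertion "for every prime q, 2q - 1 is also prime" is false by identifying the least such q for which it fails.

Check each prime q in order until 2q - 1 is not prime.
For q = 2, 3 the conclusion holds.
q = 5: 2q - 1 = 9 = 3 × 3, not prime.
So q = 5 is the smallest counterexample.

q = 5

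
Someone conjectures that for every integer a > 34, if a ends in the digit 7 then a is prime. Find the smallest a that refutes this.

A counterexample is any integer a > 34 such that a ends in the digit 7 but a is not prime; we check each in order.
a = 37: 37 ends in 7 and is prime.
a = 47: 47 ends in 7 and is prime.
a = 57: 57 ends in 7; 57 = 3 × 19, composite.
Thus a = 57 disproves the claim, and no smaller a works.

a = 57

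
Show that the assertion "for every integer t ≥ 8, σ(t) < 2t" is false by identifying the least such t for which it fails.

t = 12

A counterexample is any integer t ≥ 8 such that the claim fails; we check each in order.
For t = 8, 9, 10, 11 the conclusion holds.
t = 12: σ(12) = 28; 28 ≥ 24.
Hence t = 12 is a counterexample.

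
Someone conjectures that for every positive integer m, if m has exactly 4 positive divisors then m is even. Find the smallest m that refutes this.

We need the least positive integer m for which m has exactly 4 positive divisors but m is odd.
m = 6: divisors of 6: 1, 2, 3, 6; 6 is even.
m = 8: divisors of 8: 1, 2, 4, 8; 8 is even.
m = 10: divisors of 10: 1, 2, 5, 10; 10 is even.
m = 14: divisors of 14: 1, 2, 7, 14; 14 is even.
m = 15: divisors of 15: 1, 3, 5, 15; 15 is odd.
So m = 15 is the smallest counterexample.

m = 15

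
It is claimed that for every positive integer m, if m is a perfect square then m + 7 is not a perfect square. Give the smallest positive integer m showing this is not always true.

m = 9

m = 1: 1 + 7 = 8, not a perfect square.
m = 4: 4 + 7 = 11, not a perfect square.
m = 9: 9 = 3² and 9 + 7 = 16 = 4².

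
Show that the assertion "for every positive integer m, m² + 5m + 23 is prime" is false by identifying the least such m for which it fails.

m = 14

For m = 1, 2, 3, 4, …, 11, 12, 13 the conclusion holds.
m = 14: m² + 5m + 23 = 289 = 17 × 17, composite.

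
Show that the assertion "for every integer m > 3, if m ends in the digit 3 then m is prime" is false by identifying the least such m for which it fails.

m = 33

For m = 13, 23 the conclusion holds.
m = 33: 33 ends in 3; 33 = 3 × 11, composite.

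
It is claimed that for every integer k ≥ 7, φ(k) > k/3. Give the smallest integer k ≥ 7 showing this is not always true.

k = 12

For k = 7, 8, 9, 10, 11 the conclusion holds.
k = 12: φ(12) = 4 and 12/3 = 4, so φ(12) ≤ 12/3.
So k = 12 is the smallest counterexample.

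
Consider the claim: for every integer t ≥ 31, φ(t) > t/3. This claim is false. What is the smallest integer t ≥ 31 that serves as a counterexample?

We need the least integer t ≥ 31 for which the claim fails.
t = 31: φ(31) = 30 and 31/3 = 31/3, so φ(31) > 31/3.
t = 32: φ(32) = 16 and 32/3 = 32/3, so φ(32) > 32/3.
t = 33: φ(33) = 20 and 33/3 = 11, so φ(33) > 33/3.
t = 34: φ(34) = 16 and 34/3 = 34/3, so φ(34) > 34/3.
t = 35: φ(35) = 24 and 35/3 = 35/3, so φ(35) > 35/3.
t = 36: φ(36) = 12 and 36/3 = 12, so φ(36) ≤ 36/3.
So t = 36 is the smallest counterexample.

t = 36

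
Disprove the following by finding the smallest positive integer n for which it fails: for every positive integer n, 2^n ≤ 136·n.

n = 11

We need the least positive integer n for which 2^n > 136·n.
For n = 1, 2, 3, 4, 5, 6, 7, 8, 9, 10 the conclusion holds.
n = 11: 2^n = 2048 and 136·n = 1496, so 2048 > 1496.
So n = 11 is the smallest counterexample.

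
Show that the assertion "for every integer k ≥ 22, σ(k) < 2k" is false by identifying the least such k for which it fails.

k = 24

k = 22: σ(22) = 36; 36 < 44.
k = 23: σ(23) = 24; 24 < 46.
k = 24: σ(24) = 60; 60 ≥ 48.
Thus k = 24 disproves the claim, and no smaller k works.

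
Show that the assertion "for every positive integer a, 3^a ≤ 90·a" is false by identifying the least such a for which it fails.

a = 6

A counterexample is any positive integer a such that 3^a > 90·a; we check each in order.
The first 5 eligible values, up to a = 5, all satisfy the conclusion.
a = 6: 3^a = 729 and 90·a = 540, so 729 > 540.
So a = 6 is the smallest counterexample.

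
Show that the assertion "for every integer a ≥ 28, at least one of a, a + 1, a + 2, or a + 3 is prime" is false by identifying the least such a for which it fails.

A counterexample is any integer a ≥ 28 such that a, a + 1, a + 2, a + 3 are all composite; we check each in order.
The first 4 eligible values, up to a = 31, all satisfy the conclusion.
a = 32: 32 = 2 × 16; 33 = 3 × 11; 34 = 2 × 17; 35 = 5 × 7 — all composite.
So a = 32 is the smallest counterexample.

a = 32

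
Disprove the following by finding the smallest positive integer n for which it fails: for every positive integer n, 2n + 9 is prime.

n = 3

Check each positive integer n in order until 2n + 9 is not prime.
n = 1: 2n + 9 = 11, prime.
n = 2: 2n + 9 = 13, prime.
n = 3: 2n + 9 = 15 = 3 × 5, composite.
Thus n = 3 disproves the claim, and no smaller n works.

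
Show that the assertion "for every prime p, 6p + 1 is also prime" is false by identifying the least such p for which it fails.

A counterexample is any prime p such that 6p + 1 is not prime; we check each in order.
The first 7 eligible values, up to p = 17, all satisfy the conclusion.
p = 19: 6p + 1 = 115 = 5 × 23, not prime.
Hence p = 19 is a counterexample.

p = 19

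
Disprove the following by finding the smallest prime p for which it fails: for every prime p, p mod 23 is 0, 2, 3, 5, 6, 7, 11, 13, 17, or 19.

p = 31

The first 10 eligible values, up to p = 29, all satisfy the conclusion.
p = 31: 31 mod 23 = 8 — not in {0, 2, 3, 5, 6, 7, 11, 13, 17, 19}.
Thus p = 31 disproves the claim, and no smaller p works.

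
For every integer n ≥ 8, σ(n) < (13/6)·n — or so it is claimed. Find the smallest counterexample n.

n = 12

We need the least integer n ≥ 8 for which the claim fails.
For n = 8, 9, 10, 11 the conclusion holds.
n = 12: σ(12) = 28; 28 ≥ 26.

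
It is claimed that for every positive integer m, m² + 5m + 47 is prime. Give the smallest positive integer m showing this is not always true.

We need the least positive integer m for which m² + 5m + 47 is not prime.
For m = 1, 2, 3, 4, …, 35, 36, 37 the conclusion holds.
m = 38: m² + 5m + 47 = 1681 = 41 × 41, composite.

m = 38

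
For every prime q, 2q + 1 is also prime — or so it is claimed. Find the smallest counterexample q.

We need the least prime q for which 2q + 1 is not prime.
q = 2: 2q + 1 = 5, prime.
q = 3: 2q + 1 = 7, prime.
q = 5: 2q + 1 = 11, prime.
q = 7: 2q + 1 = 15 = 3 × 5, not prime.
So q = 7 is the smallest counterexample.

q = 7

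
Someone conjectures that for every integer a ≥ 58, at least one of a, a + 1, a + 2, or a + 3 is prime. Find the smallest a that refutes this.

a = 62

a = 58: 59 is prime.
a = 59: 59 is prime.
a = 60: 61 is prime.
a = 61: 61 is prime.
a = 62: 62 = 2 × 31; 63 = 3 × 21; 64 = 2 × 32; 65 = 5 × 13 — all composite.
Thus a = 62 disproves the claim, and no smaller a works.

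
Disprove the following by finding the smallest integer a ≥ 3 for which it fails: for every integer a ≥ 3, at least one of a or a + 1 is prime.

a = 8

We need the least integer a ≥ 3 for which a, a + 1 are both composite.
a = 3: 3 is prime.
a = 4: 5 is prime.
a = 5: 5 is prime.
a = 6: 7 is prime.
a = 7: 7 is prime.
a = 8: 8 = 2 × 4; 9 = 3 × 3 — both composite.
Thus a = 8 disproves the claim, and no smaller a works.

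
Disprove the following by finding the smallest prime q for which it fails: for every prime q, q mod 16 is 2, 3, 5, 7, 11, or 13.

q = 2: 2 mod 16 = 2.
q = 3: 3 mod 16 = 3.
q = 5: 5 mod 16 = 5.
q = 7: 7 mod 16 = 7.
q = 11: 11 mod 16 = 11.
q = 13: 13 mod 16 = 13.
q = 17: 17 mod 16 = 1 — not in {2, 3, 5, 7, 11, 13}.

q = 17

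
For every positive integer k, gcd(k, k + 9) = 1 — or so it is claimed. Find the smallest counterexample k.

Check each positive integer k in order until gcd(k, k + 9) > 1.
k = 1: gcd(1, 10) = 1.
k = 2: gcd(2, 11) = 1.
k = 3: gcd(3, 12) = 3.
Hence k = 3 is a counterexample.

k = 3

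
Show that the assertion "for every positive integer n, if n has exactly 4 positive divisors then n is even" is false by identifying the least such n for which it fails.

For n = 6, 8, 10, 14 the conclusion holds.
n = 15: divisors of 15: 1, 3, 5, 15; 15 is odd.

n = 15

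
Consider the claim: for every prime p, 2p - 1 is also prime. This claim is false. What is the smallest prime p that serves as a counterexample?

A counterexample is any prime p such that 2p - 1 is not prime; we check each in order.
p = 2: 2p - 1 = 3, prime.
p = 3: 2p - 1 = 5, prime.
p = 5: 2p - 1 = 9 = 3 × 3, not prime.
Hence p = 5 is a counterexample.

p = 5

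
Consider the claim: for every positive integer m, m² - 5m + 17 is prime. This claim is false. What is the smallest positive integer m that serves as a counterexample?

m = 13

The first 12 eligible values, up to m = 12, all satisfy the conclusion.
m = 13: m² - 5m + 17 = 121 = 11 × 11, composite.
Thus m = 13 disproves the claim, and no smaller m works.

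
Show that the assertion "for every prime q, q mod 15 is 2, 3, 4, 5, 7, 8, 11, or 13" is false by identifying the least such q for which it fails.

For q = 2, 3, 5, 7, 11, 13, 17, 19, 23 the conclusion holds.
q = 29: 29 mod 15 = 14 — not in {2, 3, 4, 5, 7, 8, 11, 13}.
Thus q = 29 disproves the claim, and no smaller q works.

q = 29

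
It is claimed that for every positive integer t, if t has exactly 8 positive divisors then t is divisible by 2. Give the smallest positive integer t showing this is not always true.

t = 105

We need the least positive integer t for which t has exactly 8 positive divisors but t is not divisible by 2.
The first 12 eligible values, up to t = 104, all satisfy the conclusion.
t = 105: τ(105) = 8; 105 mod 2 = 1.
So t = 105 is the smallest counterexample.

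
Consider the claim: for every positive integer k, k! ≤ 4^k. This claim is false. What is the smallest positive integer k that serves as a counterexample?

k = 9

The first 8 eligible values, up to k = 8, all satisfy the conclusion.
k = 9: k! = 362880 and 4^k = 262144, so 362880 > 262144.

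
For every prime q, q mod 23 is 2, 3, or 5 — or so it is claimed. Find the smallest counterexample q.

For q = 2, 3, 5 the conclusion holds.
q = 7: 7 mod 23 = 7 — not in {2, 3, 5}.

q = 7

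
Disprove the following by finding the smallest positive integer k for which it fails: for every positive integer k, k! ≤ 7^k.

Check each positive integer k in order until k! > 7^k.
For k = 1, 2, 3, 4, …, 14, 15, 16 the conclusion holds.
k = 17: k! = 355687428096000 and 7^k = 232630513987207, so 355687428096000 > 232630513987207.

k = 17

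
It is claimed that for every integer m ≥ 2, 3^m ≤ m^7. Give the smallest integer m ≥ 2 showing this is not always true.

m = 19

A counterexample is any integer m ≥ 2 such that 3^m > m^7; we check each in order.
For m = 2, 3, 4, 5, …, 16, 17, 18 the conclusion holds.
m = 19: 3^m = 1162261467 and m^7 = 893871739, so 1162261467 > 893871739.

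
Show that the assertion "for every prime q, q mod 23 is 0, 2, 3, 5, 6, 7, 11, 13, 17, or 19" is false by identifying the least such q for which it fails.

q = 31

For q = 2, 3, 5, 7, 11, 13, 17, 19, 23, 29 the conclusion holds.
q = 31: 31 mod 23 = 8 — not in {0, 2, 3, 5, 6, 7, 11, 13, 17, 19}.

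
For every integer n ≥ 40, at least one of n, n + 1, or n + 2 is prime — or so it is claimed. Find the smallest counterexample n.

Check each integer n ≥ 40 in order until n, n + 1, n + 2 are all composite.
For n = 40, 41, 42, 43 the conclusion holds.
n = 44: 44 = 2 × 22; 45 = 3 × 15; 46 = 2 × 23 — all composite.
Hence n = 44 is a counterexample.

n = 44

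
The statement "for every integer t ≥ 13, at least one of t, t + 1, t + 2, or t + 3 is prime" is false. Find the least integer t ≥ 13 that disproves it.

t = 24

For t = 13, 14, 15, 16, …, 21, 22, 23 the conclusion holds.
t = 24: 24 = 2 × 12; 25 = 5 × 5; 26 = 2 × 13; 27 = 3 × 9 — all composite.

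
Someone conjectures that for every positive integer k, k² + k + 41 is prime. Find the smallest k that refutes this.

A counterexample is any positive integer k such that k² + k + 41 is not prime; we check each in order.
For k = 1, 2, 3, 4, …, 37, 38, 39 the conclusion holds.
k = 40: k² + k + 41 = 1681 = 41 × 41, composite.

k = 40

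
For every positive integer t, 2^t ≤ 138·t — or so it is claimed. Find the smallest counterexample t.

A counterexample is any positive integer t such that 2^t > 138·t; we check each in order.
The first 10 eligible values, up to t = 10, all satisfy the conclusion.
t = 11: 2^t = 2048 and 138·t = 1518, so 2048 > 1518.
Hence t = 11 is a counterexample.

t = 11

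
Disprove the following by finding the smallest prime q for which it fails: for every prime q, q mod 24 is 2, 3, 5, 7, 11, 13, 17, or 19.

We need the least prime q for which the claim fails.
For q = 2, 3, 5, 7, 11, 13, 17, 19 the conclusion holds.
q = 23: 23 mod 24 = 23 — not in {2, 3, 5, 7, 11, 13, 17, 19}.
So q = 23 is the smallest counterexample.

q = 23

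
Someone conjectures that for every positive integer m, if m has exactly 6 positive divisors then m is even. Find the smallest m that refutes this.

We need the least positive integer m for which m has exactly 6 positive divisors but m is odd.
The first 6 eligible values, up to m = 44, all satisfy the conclusion.
m = 45: divisors of 45: 1, 3, 5, 9, 15, 45; 45 is odd.

m = 45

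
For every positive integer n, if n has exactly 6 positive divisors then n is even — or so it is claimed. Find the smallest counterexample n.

A counterexample is any positive integer n such that n has exactly 6 positive divisors but n is odd; we check each in order.
The first 6 eligible values, up to n = 44, all satisfy the conclusion.
n = 45: divisors of 45: 1, 3, 5, 9, 15, 45; 45 is odd.

n = 45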